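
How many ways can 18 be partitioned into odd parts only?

A partial list (first 12 by largest part):
17+1
15+3
15+1+1+1
13+5
13+3+1+1
13+1+1+1+1+1
11+7
11+5+1+1
11+3+3+1
11+3+1+1+1+1
11+1+1+1+1+1+1+1
9+9
…and 34 more, for 46 total.

46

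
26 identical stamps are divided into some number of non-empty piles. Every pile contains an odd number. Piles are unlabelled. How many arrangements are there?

165

Enumerating by decreasing first part gives 165 partitions in all.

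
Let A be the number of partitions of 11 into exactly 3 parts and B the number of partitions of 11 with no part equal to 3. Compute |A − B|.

24

Partitions of 11 into exactly 3 parts: 10.
Partitions of 11 with no part equal to 3: 34.
|10 − 34| = 24.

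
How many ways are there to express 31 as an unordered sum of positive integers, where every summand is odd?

Counting exhaustively, 340 partitions satisfy the conditions.

340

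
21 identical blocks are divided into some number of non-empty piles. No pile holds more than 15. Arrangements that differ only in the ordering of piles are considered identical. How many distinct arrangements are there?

There are 773 such partitions.

773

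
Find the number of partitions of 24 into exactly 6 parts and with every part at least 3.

11

They are:
9 + 3 + 3 + 3 + 3 + 3
8 + 4 + 3 + 3 + 3 + 3
7 + 5 + 3 + 3 + 3 + 3
7 + 4 + 4 + 3 + 3 + 3
6 + 6 + 3 + 3 + 3 + 3
6 + 5 + 4 + 3 + 3 + 3
6 + 4 + 4 + 4 + 3 + 3
5 + 5 + 5 + 3 + 3 + 3
5 + 5 + 4 + 4 + 3 + 3
5 + 4 + 4 + 4 + 4 + 3
4 + 4 + 4 + 4 + 4 + 4
That's 11 in total.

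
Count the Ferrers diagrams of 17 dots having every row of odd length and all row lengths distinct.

5

Listing the qualifying partitions of 17:
17
1,3,13
1,5,11
1,7,9
3,5,9
That's 5 in total.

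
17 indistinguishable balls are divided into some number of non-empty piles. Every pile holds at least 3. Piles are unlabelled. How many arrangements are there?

25

The partitions of 17 that satisfy the conditions:
17
14+3
13+4
12+5
11+6
11+3+3
10+7
10+4+3
9+8
9+5+3
9+4+4
8+6+3
8+5+4
8+3+3+3
7+7+3
7+6+4
7+5+5
7+4+3+3
6+6+5
6+5+3+3
6+4+4+3
5+5+4+3
5+4+4+4
5+3+3+3+3
4+4+3+3+3
Counting gives 25.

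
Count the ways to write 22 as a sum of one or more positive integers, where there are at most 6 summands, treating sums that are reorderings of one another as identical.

391

Counting exhaustively, 391 partitions satisfy the conditions.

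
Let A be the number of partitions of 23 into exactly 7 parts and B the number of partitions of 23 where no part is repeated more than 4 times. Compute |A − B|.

605

Partitions of 23 into exactly 7 parts: 164.
Partitions of 23 where no part is repeated more than 4 times: 769.
|164 − 769| = 605.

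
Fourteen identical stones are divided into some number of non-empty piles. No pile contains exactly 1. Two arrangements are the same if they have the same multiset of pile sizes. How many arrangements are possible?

A partial list (first 12 by largest part):
14
2 + 12
3 + 11
4 + 10
2 + 2 + 10
5 + 9
2 + 3 + 9
6 + 8
2 + 4 + 8
3 + 3 + 8
2 + 2 + 2 + 8
7 + 7
…and 22 more, for 34 total.

34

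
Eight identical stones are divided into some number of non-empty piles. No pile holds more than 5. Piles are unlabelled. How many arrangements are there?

18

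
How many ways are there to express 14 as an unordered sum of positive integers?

135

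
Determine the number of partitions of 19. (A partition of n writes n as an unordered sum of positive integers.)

There are 490 such partitions.

490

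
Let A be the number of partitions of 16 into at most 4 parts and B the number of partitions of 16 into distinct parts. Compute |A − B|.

Partitions of 16 into at most 4 parts: 64.
Partitions of 16 into distinct parts: 32.
|64 − 32| = 32.

32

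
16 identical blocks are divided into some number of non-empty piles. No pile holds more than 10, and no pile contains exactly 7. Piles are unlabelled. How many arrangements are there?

182

A full systematic count gives 182.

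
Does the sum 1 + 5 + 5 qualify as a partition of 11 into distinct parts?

No

The parts sum to 11, and the condition 'all summands are distinct' is violated.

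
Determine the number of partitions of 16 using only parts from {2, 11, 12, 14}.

Enumerating:
2 + 14
2 + 2 + 12
2 + 2 + 2 + 2 + 2 + 2 + 2 + 2

3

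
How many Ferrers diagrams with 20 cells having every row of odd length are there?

A partial list (first 12 by largest part):
19, 1
17, 3
17, 1, 1, 1
15, 5
15, 3, 1, 1
15, 1, 1, 1, 1, 1
13, 7
13, 5, 1, 1
13, 3, 3, 1
13, 3, 1, 1, 1, 1
13, 1, 1, 1, 1, 1, 1, 1
11, 9
…and 52 more, for 64 total.

64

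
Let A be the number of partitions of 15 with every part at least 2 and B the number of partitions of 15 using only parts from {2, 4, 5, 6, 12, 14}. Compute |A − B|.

35

Partitions of 15 with every part at least 2: 41.
Partitions of 15 using only parts from {2, 4, 5, 6, 12, 14}: 6.
|41 − 6| = 35.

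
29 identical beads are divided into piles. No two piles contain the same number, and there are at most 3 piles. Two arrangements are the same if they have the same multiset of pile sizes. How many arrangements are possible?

71

Direct enumeration gives 71 partitions.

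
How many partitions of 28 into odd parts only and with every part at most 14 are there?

173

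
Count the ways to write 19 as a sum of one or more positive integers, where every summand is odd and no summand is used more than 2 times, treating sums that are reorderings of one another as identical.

The partitions of 19 that satisfy the conditions:
19
1, 1, 17
1, 3, 15
1, 5, 13
3, 3, 13
1, 7, 11
3, 5, 11
1, 1, 3, 3, 11
1, 9, 9
3, 7, 9
5, 5, 9
1, 1, 3, 5, 9
5, 7, 7
1, 1, 3, 7, 7
1, 1, 5, 5, 7
1, 3, 3, 5, 7
That's 16 in total.

16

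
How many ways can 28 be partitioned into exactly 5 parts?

There are 291 such partitions.

291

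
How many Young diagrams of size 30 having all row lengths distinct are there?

296

Systematic enumeration (by largest part, then next-largest, …) yields 296.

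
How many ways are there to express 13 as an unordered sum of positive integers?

101

There are 101 such partitions.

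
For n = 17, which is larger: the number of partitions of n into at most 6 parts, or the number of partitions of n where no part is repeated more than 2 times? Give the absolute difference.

55

Partitions of 17 into at most 6 parts: 163.
Partitions of 17 where no part is repeated more than 2 times: 108.
|163 − 108| = 55.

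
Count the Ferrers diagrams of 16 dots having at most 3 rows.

A partial list (first 12 by largest part):
16
15+1
14+2
14+1+1
13+3
13+2+1
12+4
12+3+1
12+2+2
11+5
11+4+1
11+3+2
…and 18 more, for 30 total.

30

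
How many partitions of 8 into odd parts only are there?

6

They are:
7+1
5+3
5+1+1+1
3+3+1+1
3+1+1+1+1+1
1+1+1+1+1+1+1+1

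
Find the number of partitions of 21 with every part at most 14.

762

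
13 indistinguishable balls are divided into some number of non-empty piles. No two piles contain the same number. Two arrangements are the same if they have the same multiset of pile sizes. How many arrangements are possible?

18

Enumerating:
13
1+12
2+11
3+10
1+2+10
4+9
1+3+9
5+8
1+4+8
2+3+8
6+7
1+5+7
2+4+7
1+2+3+7
2+5+6
3+4+6
1+2+4+6
1+3+4+5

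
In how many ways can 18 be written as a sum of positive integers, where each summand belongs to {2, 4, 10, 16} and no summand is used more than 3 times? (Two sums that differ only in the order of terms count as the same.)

4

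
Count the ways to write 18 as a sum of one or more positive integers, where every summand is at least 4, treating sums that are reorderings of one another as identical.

Enumerating:
18
14+4
13+5
12+6
11+7
10+8
10+4+4
9+9
9+5+4
8+6+4
8+5+5
7+7+4
7+6+5
6+6+6
6+4+4+4
5+5+4+4
Counting gives 16.

16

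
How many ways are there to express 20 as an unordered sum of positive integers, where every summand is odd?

A partial list (first 12 by largest part):
19+1
17+3
17+1+1+1
15+5
15+3+1+1
15+1+1+1+1+1
13+7
13+5+1+1
13+3+3+1
13+3+1+1+1+1
13+1+1+1+1+1+1+1
11+9
…and 52 more, for 64 total.

64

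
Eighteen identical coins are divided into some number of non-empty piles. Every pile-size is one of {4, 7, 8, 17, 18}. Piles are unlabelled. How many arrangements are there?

2

The partitions of 18 that satisfy the conditions:
18
7, 7, 4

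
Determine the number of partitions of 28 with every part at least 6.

There are too many to list fully; the first 12 (by largest part) are:
28
22 + 6
21 + 7
20 + 8
19 + 9
18 + 10
17 + 11
16 + 12
16 + 6 + 6
15 + 13
15 + 7 + 6
14 + 14
…and 17 more, for 29 total.

29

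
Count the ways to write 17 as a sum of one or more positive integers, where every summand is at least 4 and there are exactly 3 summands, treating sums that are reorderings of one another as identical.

5

Listing the qualifying partitions of 17:
9,4,4
8,5,4
7,6,4
7,5,5
6,6,5
That's 5 in total.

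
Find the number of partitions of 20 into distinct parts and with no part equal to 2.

37

There are too many to list fully; the first 12 (by largest part) are:
20
19+1
17+3
16+4
16+3+1
15+5
15+4+1
14+6
14+5+1
13+7
13+6+1
13+4+3
…and 25 more, for 37 total.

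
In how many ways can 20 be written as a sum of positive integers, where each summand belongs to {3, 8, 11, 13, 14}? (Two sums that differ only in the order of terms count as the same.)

Listing the qualifying partitions of 20:
14,3,3
11,3,3,3
8,3,3,3,3

3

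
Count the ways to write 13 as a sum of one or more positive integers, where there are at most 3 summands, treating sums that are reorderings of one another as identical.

21

The partitions of 13 that satisfy the conditions:
13
12+1
11+2
11+1+1
10+3
10+2+1
9+4
9+3+1
9+2+2
8+5
8+4+1
8+3+2
7+6
7+5+1
7+4+2
7+3+3
6+6+1
6+5+2
6+4+3
5+5+3
5+4+4
That's 21 in total.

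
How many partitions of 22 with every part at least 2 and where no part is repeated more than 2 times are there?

Enumerating by decreasing first part gives 119 partitions in all.

119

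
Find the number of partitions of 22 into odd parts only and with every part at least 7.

3

The partitions of 22 that satisfy the conditions:
15,7
13,9
11,11
That's 3 in total.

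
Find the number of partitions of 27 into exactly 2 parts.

13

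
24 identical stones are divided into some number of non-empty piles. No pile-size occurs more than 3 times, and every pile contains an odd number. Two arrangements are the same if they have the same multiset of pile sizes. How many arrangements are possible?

There are too many to list fully; the first 12 (by largest part) are:
23 + 1
21 + 3
21 + 1 + 1 + 1
19 + 5
19 + 3 + 1 + 1
17 + 7
17 + 5 + 1 + 1
17 + 3 + 3 + 1
15 + 9
15 + 7 + 1 + 1
15 + 5 + 3 + 1
15 + 3 + 3 + 3
…and 36 more, for 48 total.

48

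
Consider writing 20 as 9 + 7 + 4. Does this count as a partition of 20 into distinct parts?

The parts sum to 20, and the condition 'all summands are distinct' holds.

Yes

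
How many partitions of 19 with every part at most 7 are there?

300

Counting exhaustively, 300 partitions satisfy the conditions.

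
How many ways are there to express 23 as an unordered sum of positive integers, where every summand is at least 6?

The partitions of 23 that satisfy the conditions:
23
17+6
16+7
15+8
14+9
13+10
12+11
11+6+6
10+7+6
9+8+6
9+7+7
8+8+7
That's 12 in total.

12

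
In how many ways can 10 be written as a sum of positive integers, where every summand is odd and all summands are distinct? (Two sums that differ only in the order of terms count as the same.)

2

They are:
9, 1
7, 3
That's 2 in total.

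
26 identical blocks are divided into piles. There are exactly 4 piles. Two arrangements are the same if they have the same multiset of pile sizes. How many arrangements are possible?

Enumerating by decreasing first part gives 136 partitions in all.

136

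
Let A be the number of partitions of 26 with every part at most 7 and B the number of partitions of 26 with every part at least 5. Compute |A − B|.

973

Partitions of 26 with every part at most 7: 1009.
Partitions of 26 with every part at least 5: 36.
|1009 − 36| = 973.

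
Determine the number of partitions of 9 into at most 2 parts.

The partitions of 9 that satisfy the conditions:
9
8,1
7,2
6,3
5,4
Counting gives 5.

5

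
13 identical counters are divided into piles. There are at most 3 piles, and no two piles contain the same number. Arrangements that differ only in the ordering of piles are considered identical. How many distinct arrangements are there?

Listing the qualifying partitions of 13:
13
1,12
2,11
3,10
1,2,10
4,9
1,3,9
5,8
1,4,8
2,3,8
6,7
1,5,7
2,4,7
2,5,6
3,4,6
That's 15 in total.

15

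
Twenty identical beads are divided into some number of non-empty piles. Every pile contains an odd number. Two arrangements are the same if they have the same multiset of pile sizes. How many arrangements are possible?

64

There are too many to list fully; the first 12 (by largest part) are:
19, 1
17, 3
17, 1, 1, 1
15, 5
15, 3, 1, 1
15, 1, 1, 1, 1, 1
13, 7
13, 5, 1, 1
13, 3, 3, 1
13, 3, 1, 1, 1, 1
13, 1, 1, 1, 1, 1, 1, 1
11, 9
…and 52 more, for 64 total.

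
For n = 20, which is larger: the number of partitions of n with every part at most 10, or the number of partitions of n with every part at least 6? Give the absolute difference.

Partitions of 20 with every part at most 10: 530.
Partitions of 20 with every part at least 6: 8.
|530 − 8| = 522.

522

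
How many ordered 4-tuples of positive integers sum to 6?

10

A composition of 6 into 4 positive parts is chosen by placing 3 dividers among the 5 gaps between 6 units: C(5,3) = 10.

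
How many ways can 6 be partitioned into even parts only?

3

Listing the qualifying partitions of 6:
6
4 + 2
2 + 2 + 2
That's 3 in total.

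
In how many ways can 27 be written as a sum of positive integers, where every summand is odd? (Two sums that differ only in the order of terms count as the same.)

192

A full systematic count gives 192.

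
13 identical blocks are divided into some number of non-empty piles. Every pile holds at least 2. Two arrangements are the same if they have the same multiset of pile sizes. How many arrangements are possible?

24

They are:
13
11, 2
10, 3
9, 4
9, 2, 2
8, 5
8, 3, 2
7, 6
7, 4, 2
7, 3, 3
7, 2, 2, 2
6, 5, 2
6, 4, 3
6, 3, 2, 2
5, 5, 3
5, 4, 4
5, 4, 2, 2
5, 3, 3, 2
5, 2, 2, 2, 2
4, 4, 3, 2
4, 3, 3, 3
4, 3, 2, 2, 2
3, 3, 3, 2, 2
3, 2, 2, 2, 2, 2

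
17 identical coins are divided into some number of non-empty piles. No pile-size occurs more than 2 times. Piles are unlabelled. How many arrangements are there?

A full systematic count gives 108.

108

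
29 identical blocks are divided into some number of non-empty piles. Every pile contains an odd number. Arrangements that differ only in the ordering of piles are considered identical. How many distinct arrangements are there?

256

A full systematic count gives 256.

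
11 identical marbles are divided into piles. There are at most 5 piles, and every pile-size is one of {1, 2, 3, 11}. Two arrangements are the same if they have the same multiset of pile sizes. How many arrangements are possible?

Enumerating:
11
2 + 3 + 3 + 3
1 + 1 + 3 + 3 + 3
1 + 2 + 2 + 3 + 3
2 + 2 + 2 + 2 + 3
Counting gives 5.

5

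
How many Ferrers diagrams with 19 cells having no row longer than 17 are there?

Systematic enumeration (by largest part, then next-largest, …) yields 488.

488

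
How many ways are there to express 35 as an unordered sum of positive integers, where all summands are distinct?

A full systematic count gives 585.

585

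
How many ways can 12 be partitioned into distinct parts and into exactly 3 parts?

7

Enumerating:
9,2,1
8,3,1
7,4,1
7,3,2
6,5,1
6,4,2
5,4,3
Counting gives 7.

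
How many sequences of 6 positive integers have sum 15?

Place 5 bars in the 14 internal gaps of a row of 15 dots: C(14,5) = 2002.

2002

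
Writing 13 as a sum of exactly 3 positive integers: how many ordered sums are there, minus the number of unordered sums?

52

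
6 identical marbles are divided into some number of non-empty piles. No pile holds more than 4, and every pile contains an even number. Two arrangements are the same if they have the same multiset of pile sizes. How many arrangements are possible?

2

Enumerating:
4 + 2
2 + 2 + 2
That's 2 in total.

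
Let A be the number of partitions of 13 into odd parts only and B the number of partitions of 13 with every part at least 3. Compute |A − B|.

8

Partitions of 13 into odd parts only: 18.
Partitions of 13 with every part at least 3: 10.
|18 − 10| = 8.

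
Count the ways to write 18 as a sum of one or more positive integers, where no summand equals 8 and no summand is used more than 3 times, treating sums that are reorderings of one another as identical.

179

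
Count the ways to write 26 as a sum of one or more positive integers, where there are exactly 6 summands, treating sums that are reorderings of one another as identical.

Counting exhaustively, 282 partitions satisfy the conditions.

282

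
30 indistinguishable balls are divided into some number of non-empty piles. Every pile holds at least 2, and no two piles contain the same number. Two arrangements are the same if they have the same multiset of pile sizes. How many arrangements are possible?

159

There are 159 such partitions.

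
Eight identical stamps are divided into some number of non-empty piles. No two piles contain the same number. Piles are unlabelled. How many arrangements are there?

Listing the qualifying partitions of 8:
8
1, 7
2, 6
3, 5
1, 2, 5
1, 3, 4

6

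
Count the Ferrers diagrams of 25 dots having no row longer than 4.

185

Counting exhaustively, 185 partitions satisfy the conditions.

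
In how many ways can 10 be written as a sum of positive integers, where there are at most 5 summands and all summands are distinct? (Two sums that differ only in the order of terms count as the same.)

10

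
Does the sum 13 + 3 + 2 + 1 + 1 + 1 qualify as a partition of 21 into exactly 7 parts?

The parts sum to 21, and the condition 'there are exactly 7 summands' is violated.

No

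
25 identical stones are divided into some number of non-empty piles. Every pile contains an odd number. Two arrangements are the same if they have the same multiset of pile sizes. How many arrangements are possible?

142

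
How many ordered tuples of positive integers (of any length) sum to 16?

32768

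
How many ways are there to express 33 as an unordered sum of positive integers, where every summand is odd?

448

There are 448 such partitions.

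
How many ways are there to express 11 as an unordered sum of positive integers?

There are too many to list fully; the first 12 (by largest part) are:
11
10, 1
9, 2
9, 1, 1
8, 3
8, 2, 1
8, 1, 1, 1
7, 4
7, 3, 1
7, 2, 2
7, 2, 1, 1
7, 1, 1, 1, 1
…and 44 more, for 56 total.

56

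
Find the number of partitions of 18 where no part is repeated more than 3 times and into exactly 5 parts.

There are too many to list fully; the first 12 (by largest part) are:
13+2+1+1+1
12+3+1+1+1
12+2+2+1+1
11+4+1+1+1
11+3+2+1+1
11+2+2+2+1
10+5+1+1+1
10+4+2+1+1
10+3+3+1+1
10+3+2+2+1
9+6+1+1+1
9+5+2+1+1
…and 41 more, for 53 total.

53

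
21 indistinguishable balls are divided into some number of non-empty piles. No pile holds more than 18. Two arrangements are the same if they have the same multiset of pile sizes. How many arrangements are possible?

788

There are 788 such partitions.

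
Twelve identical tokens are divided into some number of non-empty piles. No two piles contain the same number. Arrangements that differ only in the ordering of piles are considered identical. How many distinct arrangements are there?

15

The partitions of 12 that satisfy the conditions:
12
11 + 1
10 + 2
9 + 3
9 + 2 + 1
8 + 4
8 + 3 + 1
7 + 5
7 + 4 + 1
7 + 3 + 2
6 + 5 + 1
6 + 4 + 2
6 + 3 + 2 + 1
5 + 4 + 3
5 + 4 + 2 + 1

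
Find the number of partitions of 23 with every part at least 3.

88

A full systematic count gives 88.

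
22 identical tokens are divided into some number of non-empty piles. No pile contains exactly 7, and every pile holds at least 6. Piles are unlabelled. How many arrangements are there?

They are:
22
16, 6
14, 8
13, 9
12, 10
11, 11
10, 6, 6
8, 8, 6
Counting gives 8.

8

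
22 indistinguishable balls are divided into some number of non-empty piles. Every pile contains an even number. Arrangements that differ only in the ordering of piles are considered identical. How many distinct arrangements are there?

56

There are too many to list fully; the first 12 (by largest part) are:
22
20 + 2
18 + 4
18 + 2 + 2
16 + 6
16 + 4 + 2
16 + 2 + 2 + 2
14 + 8
14 + 6 + 2
14 + 4 + 4
14 + 4 + 2 + 2
14 + 2 + 2 + 2 + 2
…and 44 more, for 56 total.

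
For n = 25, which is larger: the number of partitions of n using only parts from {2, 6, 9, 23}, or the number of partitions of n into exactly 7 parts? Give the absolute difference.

Partitions of 25 using only parts from {2, 6, 9, 23}: 4.
Partitions of 25 into exactly 7 parts: 248.
|4 − 248| = 244.

244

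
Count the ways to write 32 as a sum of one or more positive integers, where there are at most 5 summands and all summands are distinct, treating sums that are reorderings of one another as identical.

341

Counting exhaustively, 341 partitions satisfy the conditions.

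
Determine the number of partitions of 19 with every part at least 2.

105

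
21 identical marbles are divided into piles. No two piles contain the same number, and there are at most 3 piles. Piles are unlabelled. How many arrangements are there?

38

There are too many to list fully; the first 12 (by largest part) are:
21
1+20
2+19
3+18
1+2+18
4+17
1+3+17
5+16
1+4+16
2+3+16
6+15
1+5+15
…and 26 more, for 38 total.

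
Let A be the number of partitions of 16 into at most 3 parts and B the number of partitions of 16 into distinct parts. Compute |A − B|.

Partitions of 16 into at most 3 parts: 30.
Partitions of 16 into distinct parts: 32.
|30 − 32| = 2.

2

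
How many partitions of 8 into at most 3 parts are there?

The partitions of 8 that satisfy the conditions:
8
7+1
6+2
6+1+1
5+3
5+2+1
4+4
4+3+1
4+2+2
3+3+2
That's 10 in total.

10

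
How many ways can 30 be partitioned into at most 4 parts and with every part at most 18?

A full systematic count gives 214.

214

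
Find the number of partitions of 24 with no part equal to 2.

There are 573 such partitions.

573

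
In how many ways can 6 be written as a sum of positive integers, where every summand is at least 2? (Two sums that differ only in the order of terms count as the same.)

4

The partitions of 6 that satisfy the conditions:
6
2+4
3+3
2+2+2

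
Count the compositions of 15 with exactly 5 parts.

1001

Equivalently, choose which 4 of the 14 gaps become plus signs: C(14,4) = 1001.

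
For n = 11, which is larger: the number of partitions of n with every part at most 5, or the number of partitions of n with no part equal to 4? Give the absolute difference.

Partitions of 11 with every part at most 5: 37.
Partitions of 11 with no part equal to 4: 41.
|37 − 41| = 4.

4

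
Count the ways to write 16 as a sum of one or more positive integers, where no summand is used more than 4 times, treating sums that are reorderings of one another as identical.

Systematic enumeration (by largest part, then next-largest, …) yields 164.

164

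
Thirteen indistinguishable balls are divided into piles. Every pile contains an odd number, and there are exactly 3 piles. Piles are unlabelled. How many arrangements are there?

The partitions of 13 that satisfy the conditions:
11, 1, 1
9, 3, 1
7, 5, 1
7, 3, 3
5, 5, 3
Counting gives 5.

5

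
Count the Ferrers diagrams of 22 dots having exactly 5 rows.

Counting exhaustively, 119 partitions satisfy the conditions.

119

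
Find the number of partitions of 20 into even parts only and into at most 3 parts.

Listing the qualifying partitions of 20:
20
2,18
4,16
2,2,16
6,14
2,4,14
8,12
2,6,12
4,4,12
10,10
2,8,10
4,6,10
4,8,8
6,6,8

14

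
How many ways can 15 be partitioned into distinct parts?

27

There are too many to list fully; the first 12 (by largest part) are:
15
14+1
13+2
12+3
12+2+1
11+4
11+3+1
10+5
10+4+1
10+3+2
9+6
9+5+1
…and 15 more, for 27 total.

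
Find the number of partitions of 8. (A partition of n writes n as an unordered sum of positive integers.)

22

Enumerating:
8
1+7
2+6
1+1+6
3+5
1+2+5
1+1+1+5
4+4
1+3+4
2+2+4
1+1+2+4
1+1+1+1+4
2+3+3
1+1+3+3
1+2+2+3
1+1+1+2+3
1+1+1+1+1+3
2+2+2+2
1+1+2+2+2
1+1+1+1+2+2
1+1+1+1+1+1+2
1+1+1+1+1+1+1+1
Counting gives 22.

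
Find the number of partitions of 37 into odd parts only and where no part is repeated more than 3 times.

A full systematic count gives 222.

222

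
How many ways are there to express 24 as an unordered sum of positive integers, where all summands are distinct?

Systematic enumeration (by largest part, then next-largest, …) yields 122.

122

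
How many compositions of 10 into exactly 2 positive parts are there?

By stars and bars with positive parts, the count is C(9,1) = 9.

9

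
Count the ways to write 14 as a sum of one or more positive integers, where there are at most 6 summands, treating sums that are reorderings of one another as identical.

Counting exhaustively, 90 partitions satisfy the conditions.

90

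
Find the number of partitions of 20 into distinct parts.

64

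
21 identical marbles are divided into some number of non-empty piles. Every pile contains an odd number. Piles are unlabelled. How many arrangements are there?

76

A full systematic count gives 76.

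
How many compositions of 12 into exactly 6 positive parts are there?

A composition of 12 into 6 positive parts is chosen by placing 5 dividers among the 11 gaps between 12 units: C(11,5) = 462.

462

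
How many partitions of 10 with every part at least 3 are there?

5

Enumerating:
10
7 + 3
6 + 4
5 + 5
4 + 3 + 3
Counting gives 5.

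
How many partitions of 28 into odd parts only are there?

222

Systematic enumeration (by largest part, then next-largest, …) yields 222.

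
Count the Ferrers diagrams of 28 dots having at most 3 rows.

There are 80 such partitions.

80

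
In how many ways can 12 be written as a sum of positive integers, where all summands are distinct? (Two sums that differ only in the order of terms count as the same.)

Listing the qualifying partitions of 12:
12
11 + 1
10 + 2
9 + 3
9 + 2 + 1
8 + 4
8 + 3 + 1
7 + 5
7 + 4 + 1
7 + 3 + 2
6 + 5 + 1
6 + 4 + 2
6 + 3 + 2 + 1
5 + 4 + 3
5 + 4 + 2 + 1

15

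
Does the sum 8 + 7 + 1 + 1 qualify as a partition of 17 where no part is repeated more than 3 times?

Yes

The parts sum to 17, and the condition 'no summand is used more than 3 times' holds.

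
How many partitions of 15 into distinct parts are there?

27

A partial list (first 12 by largest part):
15
1, 14
2, 13
3, 12
1, 2, 12
4, 11
1, 3, 11
5, 10
1, 4, 10
2, 3, 10
6, 9
1, 5, 9
…and 15 more, for 27 total.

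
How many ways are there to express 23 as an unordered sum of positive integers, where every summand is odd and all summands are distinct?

9

The partitions of 23 that satisfy the conditions:
23
19 + 3 + 1
17 + 5 + 1
15 + 7 + 1
15 + 5 + 3
13 + 9 + 1
13 + 7 + 3
11 + 9 + 3
11 + 7 + 5
That's 9 in total.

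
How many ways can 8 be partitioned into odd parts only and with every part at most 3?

3

The partitions of 8 that satisfy the conditions:
3+3+1+1
3+1+1+1+1+1
1+1+1+1+1+1+1+1
That's 3 in total.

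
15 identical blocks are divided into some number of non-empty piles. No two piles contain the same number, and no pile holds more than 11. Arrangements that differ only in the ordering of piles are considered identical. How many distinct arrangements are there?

22

The partitions of 15 that satisfy the conditions:
11, 4
11, 3, 1
10, 5
10, 4, 1
10, 3, 2
9, 6
9, 5, 1
9, 4, 2
9, 3, 2, 1
8, 7
8, 6, 1
8, 5, 2
8, 4, 3
8, 4, 2, 1
7, 6, 2
7, 5, 3
7, 5, 2, 1
7, 4, 3, 1
6, 5, 4
6, 5, 3, 1
6, 4, 3, 2
5, 4, 3, 2, 1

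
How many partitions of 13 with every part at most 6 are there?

71

Counting exhaustively, 71 partitions satisfy the conditions.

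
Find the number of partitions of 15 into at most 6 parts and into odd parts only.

They are:
15
13 + 1 + 1
11 + 3 + 1
11 + 1 + 1 + 1 + 1
9 + 5 + 1
9 + 3 + 3
9 + 3 + 1 + 1 + 1
7 + 7 + 1
7 + 5 + 3
7 + 5 + 1 + 1 + 1
7 + 3 + 3 + 1 + 1
5 + 5 + 5
5 + 5 + 3 + 1 + 1
5 + 3 + 3 + 3 + 1
3 + 3 + 3 + 3 + 3
Counting gives 15.

15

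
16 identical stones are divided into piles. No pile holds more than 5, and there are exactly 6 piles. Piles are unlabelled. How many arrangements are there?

16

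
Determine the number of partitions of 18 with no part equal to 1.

88

Direct enumeration gives 88 partitions.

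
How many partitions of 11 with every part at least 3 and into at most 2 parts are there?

They are:
11
8, 3
7, 4
6, 5

4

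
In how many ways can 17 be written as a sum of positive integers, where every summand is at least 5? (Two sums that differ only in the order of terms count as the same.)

They are:
17
5,12
6,11
7,10
8,9
5,5,7
5,6,6

7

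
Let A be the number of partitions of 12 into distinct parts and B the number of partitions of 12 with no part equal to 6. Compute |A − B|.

Partitions of 12 into distinct parts: 15.
Partitions of 12 with no part equal to 6: 66.
|15 − 66| = 51.

51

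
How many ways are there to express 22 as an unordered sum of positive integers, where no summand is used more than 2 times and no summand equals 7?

228

A full systematic count gives 228.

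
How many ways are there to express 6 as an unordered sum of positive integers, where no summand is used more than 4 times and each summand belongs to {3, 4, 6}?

2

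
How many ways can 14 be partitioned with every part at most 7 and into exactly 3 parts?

They are:
7, 6, 1
7, 5, 2
7, 4, 3
6, 6, 2
6, 5, 3
6, 4, 4
5, 5, 4
Counting gives 7.

7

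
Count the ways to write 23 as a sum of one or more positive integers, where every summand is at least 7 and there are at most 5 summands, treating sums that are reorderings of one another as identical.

They are:
23
16 + 7
15 + 8
14 + 9
13 + 10
12 + 11
9 + 7 + 7
8 + 8 + 7
Counting gives 8.

8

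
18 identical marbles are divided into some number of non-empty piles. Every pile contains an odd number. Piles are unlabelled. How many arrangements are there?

There are too many to list fully; the first 12 (by largest part) are:
17,1
15,3
15,1,1,1
13,5
13,3,1,1
13,1,1,1,1,1
11,7
11,5,1,1
11,3,3,1
11,3,1,1,1,1
11,1,1,1,1,1,1,1
9,9
…and 34 more, for 46 total.

46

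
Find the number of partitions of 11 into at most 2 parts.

They are:
11
10, 1
9, 2
8, 3
7, 4
6, 5
Counting gives 6.

6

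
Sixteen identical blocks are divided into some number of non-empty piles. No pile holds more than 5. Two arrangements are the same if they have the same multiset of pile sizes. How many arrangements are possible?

There are 101 such partitions.

101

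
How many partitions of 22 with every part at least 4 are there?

A partial list (first 12 by largest part):
22
4, 18
5, 17
6, 16
7, 15
8, 14
4, 4, 14
9, 13
4, 5, 13
10, 12
4, 6, 12
5, 5, 12
…and 22 more, for 34 total.

34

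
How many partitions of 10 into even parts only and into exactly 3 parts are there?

2

Listing the qualifying partitions of 10:
6, 2, 2
4, 4, 2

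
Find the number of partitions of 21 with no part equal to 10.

Counting exhaustively, 736 partitions satisfy the conditions.

736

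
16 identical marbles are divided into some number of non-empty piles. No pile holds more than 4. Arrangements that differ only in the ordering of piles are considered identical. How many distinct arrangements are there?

A partial list (first 12 by largest part):
4, 4, 4, 4
4, 4, 4, 3, 1
4, 4, 4, 2, 2
4, 4, 4, 2, 1, 1
4, 4, 4, 1, 1, 1, 1
4, 4, 3, 3, 2
4, 4, 3, 3, 1, 1
4, 4, 3, 2, 2, 1
4, 4, 3, 2, 1, 1, 1
4, 4, 3, 1, 1, 1, 1, 1
4, 4, 2, 2, 2, 2
4, 4, 2, 2, 2, 1, 1
…and 52 more, for 64 total.

64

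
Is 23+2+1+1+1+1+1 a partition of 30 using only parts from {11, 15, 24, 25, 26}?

No

The parts sum to 30, and the condition 'each summand belongs to {11, 15, 24, 25, 26}' is violated.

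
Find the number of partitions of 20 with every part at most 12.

582

Direct enumeration gives 582 partitions.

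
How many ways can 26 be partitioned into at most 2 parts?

They are:
26
25 + 1
24 + 2
23 + 3
22 + 4
21 + 5
20 + 6
19 + 7
18 + 8
17 + 9
16 + 10
15 + 11
14 + 12
13 + 13
That's 14 in total.

14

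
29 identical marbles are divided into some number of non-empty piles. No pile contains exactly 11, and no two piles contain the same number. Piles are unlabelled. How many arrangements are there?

215

Direct enumeration gives 215 partitions.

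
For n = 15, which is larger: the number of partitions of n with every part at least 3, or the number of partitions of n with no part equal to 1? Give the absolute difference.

24

Partitions of 15 with every part at least 3: 17.
Partitions of 15 with no part equal to 1: 41.
|17 − 41| = 24.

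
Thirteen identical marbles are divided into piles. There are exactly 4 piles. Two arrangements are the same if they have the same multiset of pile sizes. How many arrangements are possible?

18

Enumerating:
10+1+1+1
9+2+1+1
8+3+1+1
8+2+2+1
7+4+1+1
7+3+2+1
7+2+2+2
6+5+1+1
6+4+2+1
6+3+3+1
6+3+2+2
5+5+2+1
5+4+3+1
5+4+2+2
5+3+3+2
4+4+4+1
4+4+3+2
4+3+3+3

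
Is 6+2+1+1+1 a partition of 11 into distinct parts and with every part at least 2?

The parts sum to 11, and the condition 'all summands are distinct' is violated.

No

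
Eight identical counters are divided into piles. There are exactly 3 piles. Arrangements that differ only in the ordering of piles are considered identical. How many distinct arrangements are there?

The partitions of 8 that satisfy the conditions:
1,1,6
1,2,5
1,3,4
2,2,4
2,3,3
Counting gives 5.

5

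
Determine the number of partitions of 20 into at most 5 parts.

192

A full systematic count gives 192.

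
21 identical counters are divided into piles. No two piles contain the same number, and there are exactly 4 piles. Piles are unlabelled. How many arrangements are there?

27

A partial list (first 12 by largest part):
15 + 3 + 2 + 1
14 + 4 + 2 + 1
13 + 5 + 2 + 1
13 + 4 + 3 + 1
12 + 6 + 2 + 1
12 + 5 + 3 + 1
12 + 4 + 3 + 2
11 + 7 + 2 + 1
11 + 6 + 3 + 1
11 + 5 + 4 + 1
11 + 5 + 3 + 2
10 + 8 + 2 + 1
…and 15 more, for 27 total.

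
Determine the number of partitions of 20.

Enumerating by decreasing first part gives 627 partitions in all.

627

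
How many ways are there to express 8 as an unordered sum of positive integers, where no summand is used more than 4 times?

Enumerating:
8
1, 7
2, 6
1, 1, 6
3, 5
1, 2, 5
1, 1, 1, 5
4, 4
1, 3, 4
2, 2, 4
1, 1, 2, 4
1, 1, 1, 1, 4
2, 3, 3
1, 1, 3, 3
1, 2, 2, 3
1, 1, 1, 2, 3
2, 2, 2, 2
1, 1, 2, 2, 2
1, 1, 1, 1, 2, 2

19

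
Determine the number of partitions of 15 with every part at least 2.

A partial list (first 12 by largest part):
15
13+2
12+3
11+4
11+2+2
10+5
10+3+2
9+6
9+4+2
9+3+3
9+2+2+2
8+7
…and 29 more, for 41 total.

41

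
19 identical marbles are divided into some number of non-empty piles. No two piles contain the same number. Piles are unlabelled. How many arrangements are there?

There are too many to list fully; the first 12 (by largest part) are:
19
18+1
17+2
16+3
16+2+1
15+4
15+3+1
14+5
14+4+1
14+3+2
13+6
13+5+1
…and 42 more, for 54 total.

54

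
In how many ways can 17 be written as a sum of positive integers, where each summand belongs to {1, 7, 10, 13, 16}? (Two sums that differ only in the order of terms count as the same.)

The partitions of 17 that satisfy the conditions:
1 + 16
1 + 1 + 1 + 1 + 13
7 + 10
1 + 1 + 1 + 1 + 1 + 1 + 1 + 10
1 + 1 + 1 + 7 + 7
1 + 1 + 1 + 1 + 1 + 1 + 1 + 1 + 1 + 1 + 7
1 + 1 + 1 + 1 + 1 + 1 + 1 + 1 + 1 + 1 + 1 + 1 + 1 + 1 + 1 + 1 + 1
Counting gives 7.

7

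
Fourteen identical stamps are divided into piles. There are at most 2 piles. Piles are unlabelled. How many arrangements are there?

8

Enumerating:
14
13, 1
12, 2
11, 3
10, 4
9, 5
8, 6
7, 7
Counting gives 8.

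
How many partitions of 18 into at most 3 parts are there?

A partial list (first 12 by largest part):
18
1, 17
2, 16
1, 1, 16
3, 15
1, 2, 15
4, 14
1, 3, 14
2, 2, 14
5, 13
1, 4, 13
2, 3, 13
…and 25 more, for 37 total.

37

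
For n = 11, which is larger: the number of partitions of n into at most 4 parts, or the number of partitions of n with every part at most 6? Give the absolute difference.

Partitions of 11 into at most 4 parts: 27.
Partitions of 11 with every part at most 6: 44.
|27 − 44| = 17.

17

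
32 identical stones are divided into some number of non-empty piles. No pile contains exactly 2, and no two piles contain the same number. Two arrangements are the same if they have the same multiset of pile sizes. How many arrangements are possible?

Counting exhaustively, 221 partitions satisfy the conditions.

221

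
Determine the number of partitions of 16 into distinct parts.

32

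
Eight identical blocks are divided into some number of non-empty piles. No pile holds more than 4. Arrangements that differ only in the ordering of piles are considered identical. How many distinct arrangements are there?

15

The partitions of 8 that satisfy the conditions:
4 + 4
4 + 3 + 1
4 + 2 + 2
4 + 2 + 1 + 1
4 + 1 + 1 + 1 + 1
3 + 3 + 2
3 + 3 + 1 + 1
3 + 2 + 2 + 1
3 + 2 + 1 + 1 + 1
3 + 1 + 1 + 1 + 1 + 1
2 + 2 + 2 + 2
2 + 2 + 2 + 1 + 1
2 + 2 + 1 + 1 + 1 + 1
2 + 1 + 1 + 1 + 1 + 1 + 1
1 + 1 + 1 + 1 + 1 + 1 + 1 + 1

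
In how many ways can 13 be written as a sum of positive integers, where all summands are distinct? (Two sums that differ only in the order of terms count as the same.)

Enumerating:
13
1,12
2,11
3,10
1,2,10
4,9
1,3,9
5,8
1,4,8
2,3,8
6,7
1,5,7
2,4,7
1,2,3,7
2,5,6
3,4,6
1,2,4,6
1,3,4,5
That's 18 in total.

18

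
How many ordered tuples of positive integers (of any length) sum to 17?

65536

There are 16 gaps and each independently is a cut or not, giving 2^16 = 65536.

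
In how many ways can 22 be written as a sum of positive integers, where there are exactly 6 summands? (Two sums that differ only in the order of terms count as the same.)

Systematic enumeration (by largest part, then next-largest, …) yields 136.

136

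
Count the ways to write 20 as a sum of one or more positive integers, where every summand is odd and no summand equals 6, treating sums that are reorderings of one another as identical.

64

There are too many to list fully; the first 12 (by largest part) are:
19 + 1
17 + 3
17 + 1 + 1 + 1
15 + 5
15 + 3 + 1 + 1
15 + 1 + 1 + 1 + 1 + 1
13 + 7
13 + 5 + 1 + 1
13 + 3 + 3 + 1
13 + 3 + 1 + 1 + 1 + 1
13 + 1 + 1 + 1 + 1 + 1 + 1 + 1
11 + 9
…and 52 more, for 64 total.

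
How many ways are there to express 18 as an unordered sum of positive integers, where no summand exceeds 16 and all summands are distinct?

There are too many to list fully; the first 12 (by largest part) are:
16,2
15,3
15,2,1
14,4
14,3,1
13,5
13,4,1
13,3,2
12,6
12,5,1
12,4,2
12,3,2,1
…and 32 more, for 44 total.

44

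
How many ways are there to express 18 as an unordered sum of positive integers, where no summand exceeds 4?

84

Counting exhaustively, 84 partitions satisfy the conditions.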